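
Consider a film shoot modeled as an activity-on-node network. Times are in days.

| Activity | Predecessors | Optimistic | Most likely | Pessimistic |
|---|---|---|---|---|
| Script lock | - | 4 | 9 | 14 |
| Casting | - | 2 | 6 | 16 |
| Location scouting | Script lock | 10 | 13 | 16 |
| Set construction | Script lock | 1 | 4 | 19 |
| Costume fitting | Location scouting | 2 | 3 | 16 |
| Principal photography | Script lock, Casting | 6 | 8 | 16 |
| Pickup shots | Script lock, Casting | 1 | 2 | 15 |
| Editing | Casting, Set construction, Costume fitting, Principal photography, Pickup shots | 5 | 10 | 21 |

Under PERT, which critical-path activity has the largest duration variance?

Editing

te_Script lock = (4 + 4·9 + 14)/6 = 54/6 = 9; σ²_Script lock = ((14−4)/6)² = 2.778
te_Casting = (2 + 4·6 + 16)/6 = 42/6 = 7; σ²_Casting = ((16−2)/6)² = 5.444
te_Location scouting = (10 + 4·13 + 16)/6 = 78/6 = 13; σ²_Location scouting = ((16−10)/6)² = 1.000
te_Set construction = (1 + 4·4 + 19)/6 = 36/6 = 6; σ²_Set construction = ((19−1)/6)² = 9.000
te_Costume fitting = (2 + 4·3 + 16)/6 = 30/6 = 5; σ²_Costume fitting = ((16−2)/6)² = 5.444
te_Principal photography = (6 + 4·8 + 16)/6 = 54/6 = 9; σ²_Principal photography = ((16−6)/6)² = 2.778
te_Pickup shots = (1 + 4·2 + 15)/6 = 24/6 = 4; σ²_Pickup shots = ((15−1)/6)² = 5.444
te_Editing = (5 + 4·10 + 21)/6 = 66/6 = 11; σ²_Editing = ((21−5)/6)² = 7.111

Forward pass:
ES_Script lock = 0; EF_Script lock = 9
ES_Casting = 0; EF_Casting = 7
ES_Location scouting = 9; EF_Location scouting = 9+13 = 22
ES_Set construction = 9; EF_Set construction = 9+6 = 15
ES_Costume fitting = 22; EF_Costume fitting = 22+5 = 27
ES_Principal photography = max(EF_Script lock=9, EF_Casting=7) = 9; EF_Principal photography = 9+9 = 18
ES_Pickup shots = max(EF_Script lock=9, EF_Casting=7) = 9; EF_Pickup shots = 9+4 = 13
ES_Editing = max(EF_Casting=7, EF_Set construction=15, EF_Costume fitting=27, EF_Principal photography=18, EF_Pickup shots=13) = 27; EF_Editing = 27+11 = 38
Expected project duration μ = 38 days. Critical path: Script lock → Location scouting → Costume fitting → Editing.

Variances on critical path: σ²_Script lock=2.778, σ²_Location scouting=1.000, σ²_Costume fitting=5.444, σ²_Editing=7.111.
Largest is σ²_Editing = 7.111.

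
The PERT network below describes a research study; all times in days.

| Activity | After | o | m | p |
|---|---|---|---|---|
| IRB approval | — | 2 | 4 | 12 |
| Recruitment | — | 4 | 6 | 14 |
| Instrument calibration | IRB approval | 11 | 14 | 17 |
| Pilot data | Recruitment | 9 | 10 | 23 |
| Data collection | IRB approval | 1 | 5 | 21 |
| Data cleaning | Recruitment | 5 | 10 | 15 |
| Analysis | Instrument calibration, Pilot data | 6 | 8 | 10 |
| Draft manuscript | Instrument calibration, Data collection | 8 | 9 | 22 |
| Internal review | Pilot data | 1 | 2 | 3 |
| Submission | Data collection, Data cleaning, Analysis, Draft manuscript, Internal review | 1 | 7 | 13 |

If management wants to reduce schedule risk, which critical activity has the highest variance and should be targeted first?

Draft manuscript

te_IRB approval = (2 + 4·4 + 12)/6 = 30/6 = 5; σ²_IRB approval = ((12−2)/6)² = 2.778
te_Recruitment = (4 + 4·6 + 14)/6 = 42/6 = 7; σ²_Recruitment = ((14−4)/6)² = 2.778
te_Instrument calibration = (11 + 4·14 + 17)/6 = 84/6 = 14; σ²_Instrument calibration = ((17−11)/6)² = 1.000
te_Pilot data = (9 + 4·10 + 23)/6 = 72/6 = 12; σ²_Pilot data = ((23−9)/6)² = 5.444
te_Data collection = (1 + 4·5 + 21)/6 = 42/6 = 7; σ²_Data collection = ((21−1)/6)² = 11.111
te_Data cleaning = (5 + 4·10 + 15)/6 = 60/6 = 10; σ²_Data cleaning = ((15−5)/6)² = 2.778
te_Analysis = (6 + 4·8 + 10)/6 = 48/6 = 8; σ²_Analysis = ((10−6)/6)² = 0.444
te_Draft manuscript = (8 + 4·9 + 22)/6 = 66/6 = 11; σ²_Draft manuscript = ((22−8)/6)² = 5.444
te_Internal review = (1 + 4·2 + 3)/6 = 12/6 = 2; σ²_Internal review = ((3−1)/6)² = 0.111
te_Submission = (1 + 4·7 + 13)/6 = 42/6 = 7; σ²_Submission = ((13−1)/6)² = 4.000

Forward pass:
ES_IRB approval = 0; EF_IRB approval = 5
ES_Recruitment = 0; EF_Recruitment = 7
ES_Instrument calibration = 5; EF_Instrument calibration = 5+14 = 19
ES_Pilot data = 7; EF_Pilot data = 7+12 = 19
ES_Data collection = 5; EF_Data collection = 5+7 = 12
ES_Data cleaning = 7; EF_Data cleaning = 7+10 = 17
ES_Analysis = max(EF_Instrument calibration=19, EF_Pilot data=19) = 19; EF_Analysis = 19+8 = 27
ES_Draft manuscript = max(EF_Instrument calibration=19, EF_Data collection=12) = 19; EF_Draft manuscript = 19+11 = 30
ES_Internal review = 19; EF_Internal review = 19+2 = 21
ES_Submission = max(EF_Data collection=12, EF_Data cleaning=17, EF_Analysis=27, EF_Draft manuscript=30, EF_Internal review=21) = 30; EF_Submission = 30+7 = 37
Expected project duration μ = 37 days. Critical path: IRB approval → Instrument calibration → Draft manuscript → Submission.

Variances on critical path: σ²_IRB approval=2.778, σ²_Instrument calibration=1.000, σ²_Draft manuscript=5.444, σ²_Submission=4.000.
Largest is σ²_Draft manuscript = 5.444.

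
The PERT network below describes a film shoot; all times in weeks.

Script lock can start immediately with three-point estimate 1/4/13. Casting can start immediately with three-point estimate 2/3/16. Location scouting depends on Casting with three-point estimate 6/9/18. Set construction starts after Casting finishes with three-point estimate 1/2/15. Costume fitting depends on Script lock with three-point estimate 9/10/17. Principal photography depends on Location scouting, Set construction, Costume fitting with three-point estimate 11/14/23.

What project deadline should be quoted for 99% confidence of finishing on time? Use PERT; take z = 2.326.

38.3 weeks

te_Script lock = (1 + 4·4 + 13)/6 = 30/6 = 5; σ²_Script lock = ((13−1)/6)² = 4.000
te_Casting = (2 + 4·3 + 16)/6 = 30/6 = 5; σ²_Casting = ((16−2)/6)² = 5.444
te_Location scouting = (6 + 4·9 + 18)/6 = 60/6 = 10; σ²_Location scouting = ((18−6)/6)² = 4.000
te_Set construction = (1 + 4·2 + 15)/6 = 24/6 = 4; σ²_Set construction = ((15−1)/6)² = 5.444
te_Costume fitting = (9 + 4·10 + 17)/6 = 66/6 = 11; σ²_Costume fitting = ((17−9)/6)² = 1.778
te_Principal photography = (11 + 4·14 + 23)/6 = 90/6 = 15; σ²_Principal photography = ((23−11)/6)² = 4.000

Forward pass:
ES_Script lock = 0; EF_Script lock = 5
ES_Casting = 0; EF_Casting = 5
ES_Location scouting = 5; EF_Location scouting = 5+10 = 15
ES_Set construction = 5; EF_Set construction = 5+4 = 9
ES_Costume fitting = 5; EF_Costume fitting = 5+11 = 16
ES_Principal photography = max(EF_Location scouting=15, EF_Set construction=9, EF_Costume fitting=16) = 16; EF_Principal photography = 16+15 = 31
Expected project duration μ = 31 weeks. Critical path: Script lock → Costume fitting → Principal photography.

Variance along critical path = 4.000 + 1.778 + 4.000 = 9.778; σ = 3.127 weeks.
D = μ + z·σ = 31 + 2.326·3.127 = 38.3 weeks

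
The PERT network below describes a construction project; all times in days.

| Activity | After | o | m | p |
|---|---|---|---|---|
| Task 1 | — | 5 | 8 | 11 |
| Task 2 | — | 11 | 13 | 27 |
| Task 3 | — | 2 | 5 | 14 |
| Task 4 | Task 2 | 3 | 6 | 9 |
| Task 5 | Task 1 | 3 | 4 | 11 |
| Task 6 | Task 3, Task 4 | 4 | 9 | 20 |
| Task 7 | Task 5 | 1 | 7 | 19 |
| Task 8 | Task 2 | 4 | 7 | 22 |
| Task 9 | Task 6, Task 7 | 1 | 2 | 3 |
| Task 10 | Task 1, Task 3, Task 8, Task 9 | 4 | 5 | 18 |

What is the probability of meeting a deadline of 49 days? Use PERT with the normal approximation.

0.976

te_Task 1 = (5 + 4·8 + 11)/6 = 48/6 = 8; σ²_Task 1 = ((11−5)/6)² = 1.000
te_Task 2 = (11 + 4·13 + 27)/6 = 90/6 = 15; σ²_Task 2 = ((27−11)/6)² = 7.111
te_Task 3 = (2 + 4·5 + 14)/6 = 36/6 = 6; σ²_Task 3 = ((14−2)/6)² = 4.000
te_Task 4 = (3 + 4·6 + 9)/6 = 36/6 = 6; σ²_Task 4 = ((9−3)/6)² = 1.000
te_Task 5 = (3 + 4·4 + 11)/6 = 30/6 = 5; σ²_Task 5 = ((11−3)/6)² = 1.778
te_Task 6 = (4 + 4·9 + 20)/6 = 60/6 = 10; σ²_Task 6 = ((20−4)/6)² = 7.111
te_Task 7 = (1 + 4·7 + 19)/6 = 48/6 = 8; σ²_Task 7 = ((19−1)/6)² = 9.000
te_Task 8 = (4 + 4·7 + 22)/6 = 54/6 = 9; σ²_Task 8 = ((22−4)/6)² = 9.000
te_Task 9 = (1 + 4·2 + 3)/6 = 12/6 = 2; σ²_Task 9 = ((3−1)/6)² = 0.111
te_Task 10 = (4 + 4·5 + 18)/6 = 42/6 = 7; σ²_Task 10 = ((18−4)/6)² = 5.444

Forward pass:
ES_Task 1 = 0; EF_Task 1 = 8
ES_Task 2 = 0; EF_Task 2 = 15
ES_Task 3 = 0; EF_Task 3 = 6
ES_Task 4 = 15; EF_Task 4 = 15+6 = 21
ES_Task 5 = 8; EF_Task 5 = 8+5 = 13
ES_Task 6 = max(EF_Task 3=6, EF_Task 4=21) = 21; EF_Task 6 = 21+10 = 31
ES_Task 7 = 13; EF_Task 7 = 13+8 = 21
ES_Task 8 = 15; EF_Task 8 = 15+9 = 24
ES_Task 9 = max(EF_Task 6=31, EF_Task 7=21) = 31; EF_Task 9 = 31+2 = 33
ES_Task 10 = max(EF_Task 1=8, EF_Task 3=6, EF_Task 8=24, EF_Task 9=33) = 33; EF_Task 10 = 33+7 = 40
Expected project duration μ = 40 days. Critical path: Task 2 → Task 4 → Task 6 → Task 9 → Task 10.

Variance along critical path = 7.111 + 1.000 + 7.111 + 0.111 + 5.444 = 20.778; σ = √20.778 = 4.558 days.
Z = (49 − 40) / 4.558 = 1.974
P(T ≤ 49) = Φ(1.974) ≈ 0.976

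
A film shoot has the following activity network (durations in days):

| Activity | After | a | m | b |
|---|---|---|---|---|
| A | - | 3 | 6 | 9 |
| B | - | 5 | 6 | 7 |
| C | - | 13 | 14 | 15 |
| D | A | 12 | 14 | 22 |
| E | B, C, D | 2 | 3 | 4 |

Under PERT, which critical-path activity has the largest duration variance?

te_A = (3 + 4·6 + 9)/6 = 36/6 = 6; σ²_A = ((9−3)/6)² = 1.000
te_B = (5 + 4·6 + 7)/6 = 36/6 = 6; σ²_B = ((7−5)/6)² = 0.111
te_C = (13 + 4·14 + 15)/6 = 84/6 = 14; σ²_C = ((15−13)/6)² = 0.111
te_D = (12 + 4·14 + 22)/6 = 90/6 = 15; σ²_D = ((22−12)/6)² = 2.778
te_E = (2 + 4·3 + 4)/6 = 18/6 = 3; σ²_E = ((4−2)/6)² = 0.111

Forward pass:
ES_A = 0; EF_A = 6
ES_B = 0; EF_B = 6
ES_C = 0; EF_C = 14
ES_D = 6; EF_D = 6+15 = 21
ES_E = max(EF_B=6, EF_C=14, EF_D=21) = 21; EF_E = 21+3 = 24
Expected project duration μ = 24 days. Critical path: A → D → E.

Variances on critical path: σ²_A=1.000, σ²_D=2.778, σ²_E=0.111.
Largest is σ²_D = 2.778.

D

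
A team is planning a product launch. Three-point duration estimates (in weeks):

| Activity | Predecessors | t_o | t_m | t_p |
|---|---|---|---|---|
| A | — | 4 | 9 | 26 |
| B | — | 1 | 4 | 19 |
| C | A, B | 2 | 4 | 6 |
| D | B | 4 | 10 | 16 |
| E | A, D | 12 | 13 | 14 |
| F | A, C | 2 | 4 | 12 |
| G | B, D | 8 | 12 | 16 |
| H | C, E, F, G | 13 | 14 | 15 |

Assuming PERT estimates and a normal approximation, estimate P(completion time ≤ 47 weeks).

te_A = (4 + 4·9 + 26)/6 = 66/6 = 11; σ²_A = ((26−4)/6)² = 13.444
te_B = (1 + 4·4 + 19)/6 = 36/6 = 6; σ²_B = ((19−1)/6)² = 9.000
te_C = (2 + 4·4 + 6)/6 = 24/6 = 4; σ²_C = ((6−2)/6)² = 0.444
te_D = (4 + 4·10 + 16)/6 = 60/6 = 10; σ²_D = ((16−4)/6)² = 4.000
te_E = (12 + 4·13 + 14)/6 = 78/6 = 13; σ²_E = ((14−12)/6)² = 0.111
te_F = (2 + 4·4 + 12)/6 = 30/6 = 5; σ²_F = ((12−2)/6)² = 2.778
te_G = (8 + 4·12 + 16)/6 = 72/6 = 12; σ²_G = ((16−8)/6)² = 1.778
te_H = (13 + 4·14 + 15)/6 = 84/6 = 14; σ²_H = ((15−13)/6)² = 0.111

Forward pass:
ES_A = 0; EF_A = 11
ES_B = 0; EF_B = 6
ES_C = max(EF_A=11, EF_B=6) = 11; EF_C = 11+4 = 15
ES_D = 6; EF_D = 6+10 = 16
ES_E = max(EF_A=11, EF_D=16) = 16; EF_E = 16+13 = 29
ES_F = max(EF_A=11, EF_C=15) = 15; EF_F = 15+5 = 20
ES_G = max(EF_B=6, EF_D=16) = 16; EF_G = 16+12 = 28
ES_H = max(EF_C=15, EF_E=29, EF_F=20, EF_G=28) = 29; EF_H = 29+14 = 43
Expected project duration μ = 43 weeks. Critical path: B → D → E → H.

Variance along critical path = 9.000 + 4.000 + 0.111 + 0.111 = 13.222; σ = √13.222 = 3.636 weeks.
Z = (47 − 43) / 3.636 = 1.100
P(T ≤ 47) = Φ(1.100) ≈ 0.864

0.864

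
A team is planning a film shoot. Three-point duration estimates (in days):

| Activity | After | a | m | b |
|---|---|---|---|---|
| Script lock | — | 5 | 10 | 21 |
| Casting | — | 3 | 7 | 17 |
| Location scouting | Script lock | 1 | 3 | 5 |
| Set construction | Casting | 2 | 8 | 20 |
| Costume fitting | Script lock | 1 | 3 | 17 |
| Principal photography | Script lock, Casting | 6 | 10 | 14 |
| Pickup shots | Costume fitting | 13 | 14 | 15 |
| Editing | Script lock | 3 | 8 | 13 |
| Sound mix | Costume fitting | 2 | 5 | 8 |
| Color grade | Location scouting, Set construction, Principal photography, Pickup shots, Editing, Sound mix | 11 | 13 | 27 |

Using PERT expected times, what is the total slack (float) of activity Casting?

te_Script lock = (5 + 4·10 + 21)/6 = 66/6 = 11
te_Casting = (3 + 4·7 + 17)/6 = 48/6 = 8
te_Location scouting = (1 + 4·3 + 5)/6 = 18/6 = 3
te_Set construction = (2 + 4·8 + 20)/6 = 54/6 = 9
te_Costume fitting = (1 + 4·3 + 17)/6 = 30/6 = 5
te_Principal photography = (6 + 4·10 + 14)/6 = 60/6 = 10
te_Pickup shots = (13 + 4·14 + 15)/6 = 84/6 = 14
te_Editing = (3 + 4·8 + 13)/6 = 48/6 = 8
te_Sound mix = (2 + 4·5 + 8)/6 = 30/6 = 5
te_Color grade = (11 + 4·13 + 27)/6 = 90/6 = 15

Forward pass:
ES_Script lock = 0; EF_Script lock = 11
ES_Casting = 0; EF_Casting = 8
ES_Location scouting = 11; EF_Location scouting = 11+3 = 14
ES_Set construction = 8; EF_Set construction = 8+9 = 17
ES_Costume fitting = 11; EF_Costume fitting = 11+5 = 16
ES_Principal photography = max(EF_Script lock=11, EF_Casting=8) = 11; EF_Principal photography = 11+10 = 21
ES_Pickup shots = 16; EF_Pickup shots = 16+14 = 30
ES_Editing = 11; EF_Editing = 11+8 = 19
ES_Sound mix = 16; EF_Sound mix = 16+5 = 21
ES_Color grade = max(EF_Location scouting=14, EF_Set construction=17, EF_Principal photography=21, EF_Pickup shots=30, EF_Editing=19, EF_Sound mix=21) = 30; EF_Color grade = 30+15 = 45
Expected project duration μ = 45 days. Critical path: Script lock → Costume fitting → Pickup shots → Color grade.

Backward pass:
LF_Color grade = 45; LS_Color grade = 45−15 = 30
LF_Sound mix = LS_Color grade = 30; LS_Sound mix = 30−5 = 25
LF_Editing = LS_Color grade = 30; LS_Editing = 30−8 = 22
LF_Pickup shots = LS_Color grade = 30; LS_Pickup shots = 30−14 = 16
LF_Principal photography = LS_Color grade = 30; LS_Principal photography = 30−10 = 20
LF_Costume fitting = min(LS_Pickup shots=16, LS_Sound mix=25) = 16; LS_Costume fitting = 16−5 = 11
LF_Set construction = LS_Color grade = 30; LS_Set construction = 30−9 = 21
LF_Location scouting = LS_Color grade = 30; LS_Location scouting = 30−3 = 27
LF_Casting = min(LS_Set construction=21, LS_Principal photography=20) = 20; LS_Casting = 20−8 = 12
LF_Script lock = min(LS_Location scouting=27, LS_Costume fitting=11, LS_Principal photography=20, LS_Editing=22) = 11; LS_Script lock = 11−11 = 0
Slack_Casting = LS_Casting − ES_Casting = 12 − 0 = 12

12 days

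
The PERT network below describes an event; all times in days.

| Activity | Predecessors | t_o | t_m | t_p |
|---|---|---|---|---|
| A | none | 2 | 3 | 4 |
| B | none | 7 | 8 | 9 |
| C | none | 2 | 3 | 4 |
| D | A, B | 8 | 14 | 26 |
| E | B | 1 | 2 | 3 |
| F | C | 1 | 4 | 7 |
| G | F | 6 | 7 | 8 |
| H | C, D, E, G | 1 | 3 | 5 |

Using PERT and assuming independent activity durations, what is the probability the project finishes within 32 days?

te_A = (2 + 4·3 + 4)/6 = 18/6 = 3; σ²_A = ((4−2)/6)² = 0.111
te_B = (7 + 4·8 + 9)/6 = 48/6 = 8; σ²_B = ((9−7)/6)² = 0.111
te_C = (2 + 4·3 + 4)/6 = 18/6 = 3; σ²_C = ((4−2)/6)² = 0.111
te_D = (8 + 4·14 + 26)/6 = 90/6 = 15; σ²_D = ((26−8)/6)² = 9.000
te_E = (1 + 4·2 + 3)/6 = 12/6 = 2; σ²_E = ((3−1)/6)² = 0.111
te_F = (1 + 4·4 + 7)/6 = 24/6 = 4; σ²_F = ((7−1)/6)² = 1.000
te_G = (6 + 4·7 + 8)/6 = 42/6 = 7; σ²_G = ((8−6)/6)² = 0.111
te_H = (1 + 4·3 + 5)/6 = 18/6 = 3; σ²_H = ((5−1)/6)² = 0.444

Forward pass:
ES_A = 0; EF_A = 3
ES_B = 0; EF_B = 8
ES_C = 0; EF_C = 3
ES_D = max(EF_A=3, EF_B=8) = 8; EF_D = 8+15 = 23
ES_E = 8; EF_E = 8+2 = 10
ES_F = 3; EF_F = 3+4 = 7
ES_G = 7; EF_G = 7+7 = 14
ES_H = max(EF_C=3, EF_D=23, EF_E=10, EF_G=14) = 23; EF_H = 23+3 = 26
Expected project duration μ = 26 days. Critical path: B → D → H.

Variance along critical path = 0.111 + 9.000 + 0.444 = 9.556; σ = √9.556 = 3.091 days.
Z = (32 − 26) / 3.091 = 1.941
P(T ≤ 32) = Φ(1.941) ≈ 0.974

0.974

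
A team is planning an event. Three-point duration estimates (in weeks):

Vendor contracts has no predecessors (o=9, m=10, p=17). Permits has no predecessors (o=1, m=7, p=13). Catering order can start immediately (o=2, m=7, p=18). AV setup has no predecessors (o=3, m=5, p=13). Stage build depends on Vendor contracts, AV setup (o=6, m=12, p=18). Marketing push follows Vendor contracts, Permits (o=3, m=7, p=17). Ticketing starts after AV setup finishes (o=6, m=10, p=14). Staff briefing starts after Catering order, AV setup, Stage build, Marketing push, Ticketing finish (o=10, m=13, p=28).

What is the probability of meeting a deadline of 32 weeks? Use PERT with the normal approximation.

te_Vendor contracts = (9 + 4·10 + 17)/6 = 66/6 = 11; σ²_Vendor contracts = ((17−9)/6)² = 1.778
te_Permits = (1 + 4·7 + 13)/6 = 42/6 = 7; σ²_Permits = ((13−1)/6)² = 4.000
te_Catering order = (2 + 4·7 + 18)/6 = 48/6 = 8; σ²_Catering order = ((18−2)/6)² = 7.111
te_AV setup = (3 + 4·5 + 13)/6 = 36/6 = 6; σ²_AV setup = ((13−3)/6)² = 2.778
te_Stage build = (6 + 4·12 + 18)/6 = 72/6 = 12; σ²_Stage build = ((18−6)/6)² = 4.000
te_Marketing push = (3 + 4·7 + 17)/6 = 48/6 = 8; σ²_Marketing push = ((17−3)/6)² = 5.444
te_Ticketing = (6 + 4·10 + 14)/6 = 60/6 = 10; σ²_Ticketing = ((14−6)/6)² = 1.778
te_Staff briefing = (10 + 4·13 + 28)/6 = 90/6 = 15; σ²_Staff briefing = ((28−10)/6)² = 9.000

Forward pass:
ES_Vendor contracts = 0; EF_Vendor contracts = 11
ES_Permits = 0; EF_Permits = 7
ES_Catering order = 0; EF_Catering order = 8
ES_AV setup = 0; EF_AV setup = 6
ES_Stage build = max(EF_Vendor contracts=11, EF_AV setup=6) = 11; EF_Stage build = 11+12 = 23
ES_Marketing push = max(EF_Vendor contracts=11, EF_Permits=7) = 11; EF_Marketing push = 11+8 = 19
ES_Ticketing = 6; EF_Ticketing = 6+10 = 16
ES_Staff briefing = max(EF_Catering order=8, EF_AV setup=6, EF_Stage build=23, EF_Marketing push=19, EF_Ticketing=16) = 23; EF_Staff briefing = 23+15 = 38
Expected project duration μ = 38 weeks. Critical path: Vendor contracts → Stage build → Staff briefing.

Variance along critical path = 1.778 + 4.000 + 9.000 = 14.778; σ = √14.778 = 3.844 weeks.
Z = (32 − 38) / 3.844 = -1.561
P(T ≤ 32) = Φ(-1.561) ≈ 0.059

0.059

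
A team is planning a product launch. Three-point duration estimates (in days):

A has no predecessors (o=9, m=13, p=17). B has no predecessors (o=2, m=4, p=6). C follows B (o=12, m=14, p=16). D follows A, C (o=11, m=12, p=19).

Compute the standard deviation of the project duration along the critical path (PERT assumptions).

te_A = (9 + 4·13 + 17)/6 = 78/6 = 13; σ²_A = ((17−9)/6)² = 1.778
te_B = (2 + 4·4 + 6)/6 = 24/6 = 4; σ²_B = ((6−2)/6)² = 0.444
te_C = (12 + 4·14 + 16)/6 = 84/6 = 14; σ²_C = ((16−12)/6)² = 0.444
te_D = (11 + 4·12 + 19)/6 = 78/6 = 13; σ²_D = ((19−11)/6)² = 1.778

Forward pass:
ES_A = 0; EF_A = 13
ES_B = 0; EF_B = 4
ES_C = 4; EF_C = 4+14 = 18
ES_D = max(EF_A=13, EF_C=18) = 18; EF_D = 18+13 = 31
Expected project duration μ = 31 days. Critical path: B → C → D.

Variance along critical path = 0.444 + 0.444 + 1.778 = 2.667
σ = √2.667 = 1.633 days

1.63 days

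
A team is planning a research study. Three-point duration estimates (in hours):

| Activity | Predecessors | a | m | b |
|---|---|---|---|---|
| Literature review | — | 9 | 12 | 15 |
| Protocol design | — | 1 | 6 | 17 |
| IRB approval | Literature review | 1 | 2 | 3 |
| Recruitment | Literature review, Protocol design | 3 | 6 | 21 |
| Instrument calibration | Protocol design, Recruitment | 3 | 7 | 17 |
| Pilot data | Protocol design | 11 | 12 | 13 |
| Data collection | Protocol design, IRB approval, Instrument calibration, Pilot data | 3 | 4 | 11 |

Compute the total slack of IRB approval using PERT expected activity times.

te_Literature review = (9 + 4·12 + 15)/6 = 72/6 = 12
te_Protocol design = (1 + 4·6 + 17)/6 = 42/6 = 7
te_IRB approval = (1 + 4·2 + 3)/6 = 12/6 = 2
te_Recruitment = (3 + 4·6 + 21)/6 = 48/6 = 8
te_Instrument calibration = (3 + 4·7 + 17)/6 = 48/6 = 8
te_Pilot data = (11 + 4·12 + 13)/6 = 72/6 = 12
te_Data collection = (3 + 4·4 + 11)/6 = 30/6 = 5

Forward pass:
ES_Literature review = 0; EF_Literature review = 12
ES_Protocol design = 0; EF_Protocol design = 7
ES_IRB approval = 12; EF_IRB approval = 12+2 = 14
ES_Recruitment = max(EF_Literature review=12, EF_Protocol design=7) = 12; EF_Recruitment = 12+8 = 20
ES_Instrument calibration = max(EF_Protocol design=7, EF_Recruitment=20) = 20; EF_Instrument calibration = 20+8 = 28
ES_Pilot data = 7; EF_Pilot data = 7+12 = 19
ES_Data collection = max(EF_Protocol design=7, EF_IRB approval=14, EF_Instrument calibration=28, EF_Pilot data=19) = 28; EF_Data collection = 28+5 = 33
Expected project duration μ = 33 hours. Critical path: Literature review → Recruitment → Instrument calibration → Data collection.

Backward pass:
LF_Data collection = 33; LS_Data collection = 33−5 = 28
LF_Pilot data = LS_Data collection = 28; LS_Pilot data = 28−12 = 16
LF_Instrument calibration = LS_Data collection = 28; LS_Instrument calibration = 28−8 = 20
LF_Recruitment = LS_Instrument calibration = 20; LS_Recruitment = 20−8 = 12
LF_IRB approval = LS_Data collection = 28; LS_IRB approval = 28−2 = 26
LF_Protocol design = min(LS_Recruitment=12, LS_Instrument calibration=20, LS_Pilot data=16, LS_Data collection=28) = 12; LS_Protocol design = 12−7 = 5
LF_Literature review = min(LS_IRB approval=26, LS_Recruitment=12) = 12; LS_Literature review = 12−12 = 0
Slack_IRB approval = LS_IRB approval − ES_IRB approval = 26 − 12 = 14

14 hours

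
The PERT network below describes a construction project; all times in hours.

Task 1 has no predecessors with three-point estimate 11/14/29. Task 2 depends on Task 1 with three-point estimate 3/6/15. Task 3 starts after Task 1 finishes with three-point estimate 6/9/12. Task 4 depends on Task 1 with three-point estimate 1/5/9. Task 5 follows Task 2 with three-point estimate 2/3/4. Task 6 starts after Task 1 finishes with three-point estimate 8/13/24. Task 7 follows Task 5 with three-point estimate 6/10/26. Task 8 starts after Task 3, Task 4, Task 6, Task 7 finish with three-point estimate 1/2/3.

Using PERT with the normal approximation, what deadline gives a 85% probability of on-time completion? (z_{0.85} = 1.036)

te_Task 1 = (11 + 4·14 + 29)/6 = 96/6 = 16; σ²_Task 1 = ((29−11)/6)² = 9.000
te_Task 2 = (3 + 4·6 + 15)/6 = 42/6 = 7; σ²_Task 2 = ((15−3)/6)² = 4.000
te_Task 3 = (6 + 4·9 + 12)/6 = 54/6 = 9; σ²_Task 3 = ((12−6)/6)² = 1.000
te_Task 4 = (1 + 4·5 + 9)/6 = 30/6 = 5; σ²_Task 4 = ((9−1)/6)² = 1.778
te_Task 5 = (2 + 4·3 + 4)/6 = 18/6 = 3; σ²_Task 5 = ((4−2)/6)² = 0.111
te_Task 6 = (8 + 4·13 + 24)/6 = 84/6 = 14; σ²_Task 6 = ((24−8)/6)² = 7.111
te_Task 7 = (6 + 4·10 + 26)/6 = 72/6 = 12; σ²_Task 7 = ((26−6)/6)² = 11.111
te_Task 8 = (1 + 4·2 + 3)/6 = 12/6 = 2; σ²_Task 8 = ((3−1)/6)² = 0.111

Forward pass:
ES_Task 1 = 0; EF_Task 1 = 16
ES_Task 2 = 16; EF_Task 2 = 16+7 = 23
ES_Task 3 = 16; EF_Task 3 = 16+9 = 25
ES_Task 4 = 16; EF_Task 4 = 16+5 = 21
ES_Task 5 = 23; EF_Task 5 = 23+3 = 26
ES_Task 6 = 16; EF_Task 6 = 16+14 = 30
ES_Task 7 = 26; EF_Task 7 = 26+12 = 38
ES_Task 8 = max(EF_Task 3=25, EF_Task 4=21, EF_Task 6=30, EF_Task 7=38) = 38; EF_Task 8 = 38+2 = 40
Expected project duration μ = 40 hours. Critical path: Task 1 → Task 2 → Task 5 → Task 7 → Task 8.

Variance along critical path = 9.000 + 4.000 + 0.111 + 11.111 + 0.111 = 24.333; σ = 4.933 hours.
D = μ + z·σ = 40 + 1.036·4.933 = 45.1 hours

45.1 hours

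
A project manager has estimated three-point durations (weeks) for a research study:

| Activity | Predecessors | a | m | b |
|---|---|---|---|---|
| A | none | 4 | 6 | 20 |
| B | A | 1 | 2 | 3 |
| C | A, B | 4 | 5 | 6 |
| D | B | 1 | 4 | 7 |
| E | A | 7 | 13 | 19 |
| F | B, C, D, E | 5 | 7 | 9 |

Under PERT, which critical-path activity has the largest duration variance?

te_A = (4 + 4·6 + 20)/6 = 48/6 = 8; σ²_A = ((20−4)/6)² = 7.111
te_B = (1 + 4·2 + 3)/6 = 12/6 = 2; σ²_B = ((3−1)/6)² = 0.111
te_C = (4 + 4·5 + 6)/6 = 30/6 = 5; σ²_C = ((6−4)/6)² = 0.111
te_D = (1 + 4·4 + 7)/6 = 24/6 = 4; σ²_D = ((7−1)/6)² = 1.000
te_E = (7 + 4·13 + 19)/6 = 78/6 = 13; σ²_E = ((19−7)/6)² = 4.000
te_F = (5 + 4·7 + 9)/6 = 42/6 = 7; σ²_F = ((9−5)/6)² = 0.444

Forward pass:
ES_A = 0; EF_A = 8
ES_B = 8; EF_B = 8+2 = 10
ES_C = max(EF_A=8, EF_B=10) = 10; EF_C = 10+5 = 15
ES_D = 10; EF_D = 10+4 = 14
ES_E = 8; EF_E = 8+13 = 21
ES_F = max(EF_B=10, EF_C=15, EF_D=14, EF_E=21) = 21; EF_F = 21+7 = 28
Expected project duration μ = 28 weeks. Critical path: A → E → F.

Variances on critical path: σ²_A=7.111, σ²_E=4.000, σ²_F=0.444.
Largest is σ²_A = 7.111.

A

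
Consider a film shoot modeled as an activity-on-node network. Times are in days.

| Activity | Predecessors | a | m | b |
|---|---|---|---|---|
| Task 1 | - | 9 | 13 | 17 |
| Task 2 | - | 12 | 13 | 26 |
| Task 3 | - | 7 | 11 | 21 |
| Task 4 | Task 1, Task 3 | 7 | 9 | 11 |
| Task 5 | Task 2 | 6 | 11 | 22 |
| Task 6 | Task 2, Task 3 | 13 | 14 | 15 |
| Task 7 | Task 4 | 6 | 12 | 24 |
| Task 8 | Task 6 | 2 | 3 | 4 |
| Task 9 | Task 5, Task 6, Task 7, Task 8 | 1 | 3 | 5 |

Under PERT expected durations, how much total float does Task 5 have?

te_Task 1 = (9 + 4·13 + 17)/6 = 78/6 = 13
te_Task 2 = (12 + 4·13 + 26)/6 = 90/6 = 15
te_Task 3 = (7 + 4·11 + 21)/6 = 72/6 = 12
te_Task 4 = (7 + 4·9 + 11)/6 = 54/6 = 9
te_Task 5 = (6 + 4·11 + 22)/6 = 72/6 = 12
te_Task 6 = (13 + 4·14 + 15)/6 = 84/6 = 14
te_Task 7 = (6 + 4·12 + 24)/6 = 78/6 = 13
te_Task 8 = (2 + 4·3 + 4)/6 = 18/6 = 3
te_Task 9 = (1 + 4·3 + 5)/6 = 18/6 = 3

Forward pass:
ES_Task 1 = 0; EF_Task 1 = 13
ES_Task 2 = 0; EF_Task 2 = 15
ES_Task 3 = 0; EF_Task 3 = 12
ES_Task 4 = max(EF_Task 1=13, EF_Task 3=12) = 13; EF_Task 4 = 13+9 = 22
ES_Task 5 = 15; EF_Task 5 = 15+12 = 27
ES_Task 6 = max(EF_Task 2=15, EF_Task 3=12) = 15; EF_Task 6 = 15+14 = 29
ES_Task 7 = 22; EF_Task 7 = 22+13 = 35
ES_Task 8 = 29; EF_Task 8 = 29+3 = 32
ES_Task 9 = max(EF_Task 5=27, EF_Task 6=29, EF_Task 7=35, EF_Task 8=32) = 35; EF_Task 9 = 35+3 = 38
Expected project duration μ = 38 days. Critical path: Task 1 → Task 4 → Task 7 → Task 9.

Backward pass:
LF_Task 9 = 38; LS_Task 9 = 38−3 = 35
LF_Task 8 = LS_Task 9 = 35; LS_Task 8 = 35−3 = 32
LF_Task 7 = LS_Task 9 = 35; LS_Task 7 = 35−13 = 22
LF_Task 6 = min(LS_Task 8=32, LS_Task 9=35) = 32; LS_Task 6 = 32−14 = 18
LF_Task 5 = LS_Task 9 = 35; LS_Task 5 = 35−12 = 23
LF_Task 4 = LS_Task 7 = 22; LS_Task 4 = 22−9 = 13
LF_Task 3 = min(LS_Task 4=13, LS_Task 6=18) = 13; LS_Task 3 = 13−12 = 1
LF_Task 2 = min(LS_Task 5=23, LS_Task 6=18) = 18; LS_Task 2 = 18−15 = 3
LF_Task 1 = LS_Task 4 = 13; LS_Task 1 = 13−13 = 0
Slack_Task 5 = LS_Task 5 − ES_Task 5 = 23 − 15 = 8

8 days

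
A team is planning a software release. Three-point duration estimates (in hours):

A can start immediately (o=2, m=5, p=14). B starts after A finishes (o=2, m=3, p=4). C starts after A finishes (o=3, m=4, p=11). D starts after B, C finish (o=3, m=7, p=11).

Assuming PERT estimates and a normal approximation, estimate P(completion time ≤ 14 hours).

te_A = (2 + 4·5 + 14)/6 = 36/6 = 6; σ²_A = ((14−2)/6)² = 4.000
te_B = (2 + 4·3 + 4)/6 = 18/6 = 3; σ²_B = ((4−2)/6)² = 0.111
te_C = (3 + 4·4 + 11)/6 = 30/6 = 5; σ²_C = ((11−3)/6)² = 1.778
te_D = (3 + 4·7 + 11)/6 = 42/6 = 7; σ²_D = ((11−3)/6)² = 1.778

Forward pass:
ES_A = 0; EF_A = 6
ES_B = 6; EF_B = 6+3 = 9
ES_C = 6; EF_C = 6+5 = 11
ES_D = max(EF_B=9, EF_C=11) = 11; EF_D = 11+7 = 18
Expected project duration μ = 18 hours. Critical path: A → C → D.

Variance along critical path = 4.000 + 1.778 + 1.778 = 7.556; σ = √7.556 = 2.749 hours.
Z = (14 − 18) / 2.749 = -1.455
P(T ≤ 14) = Φ(-1.455) ≈ 0.073

0.073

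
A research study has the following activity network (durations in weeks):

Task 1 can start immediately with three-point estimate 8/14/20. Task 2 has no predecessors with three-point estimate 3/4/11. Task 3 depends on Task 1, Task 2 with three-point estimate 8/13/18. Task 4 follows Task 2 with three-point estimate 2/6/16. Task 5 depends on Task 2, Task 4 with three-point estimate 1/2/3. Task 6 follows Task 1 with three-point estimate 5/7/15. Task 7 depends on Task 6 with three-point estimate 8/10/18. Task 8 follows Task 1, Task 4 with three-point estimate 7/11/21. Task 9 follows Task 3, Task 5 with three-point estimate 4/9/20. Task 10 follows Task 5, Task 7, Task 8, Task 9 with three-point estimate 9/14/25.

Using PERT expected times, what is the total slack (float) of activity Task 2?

9 weeks

te_Task 1 = (8 + 4·14 + 20)/6 = 84/6 = 14
te_Task 2 = (3 + 4·4 + 11)/6 = 30/6 = 5
te_Task 3 = (8 + 4·13 + 18)/6 = 78/6 = 13
te_Task 4 = (2 + 4·6 + 16)/6 = 42/6 = 7
te_Task 5 = (1 + 4·2 + 3)/6 = 12/6 = 2
te_Task 6 = (5 + 4·7 + 15)/6 = 48/6 = 8
te_Task 7 = (8 + 4·10 + 18)/6 = 66/6 = 11
te_Task 8 = (7 + 4·11 + 21)/6 = 72/6 = 12
te_Task 9 = (4 + 4·9 + 20)/6 = 60/6 = 10
te_Task 10 = (9 + 4·14 + 25)/6 = 90/6 = 15

Forward pass:
ES_Task 1 = 0; EF_Task 1 = 14
ES_Task 2 = 0; EF_Task 2 = 5
ES_Task 3 = max(EF_Task 1=14, EF_Task 2=5) = 14; EF_Task 3 = 14+13 = 27
ES_Task 4 = 5; EF_Task 4 = 5+7 = 12
ES_Task 5 = max(EF_Task 2=5, EF_Task 4=12) = 12; EF_Task 5 = 12+2 = 14
ES_Task 6 = 14; EF_Task 6 = 14+8 = 22
ES_Task 7 = 22; EF_Task 7 = 22+11 = 33
ES_Task 8 = max(EF_Task 1=14, EF_Task 4=12) = 14; EF_Task 8 = 14+12 = 26
ES_Task 9 = max(EF_Task 3=27, EF_Task 5=14) = 27; EF_Task 9 = 27+10 = 37
ES_Task 10 = max(EF_Task 5=14, EF_Task 7=33, EF_Task 8=26, EF_Task 9=37) = 37; EF_Task 10 = 37+15 = 52
Expected project duration μ = 52 weeks. Critical path: Task 1 → Task 3 → Task 9 → Task 10.

Backward pass:
LF_Task 10 = 52; LS_Task 10 = 52−15 = 37
LF_Task 9 = LS_Task 10 = 37; LS_Task 9 = 37−10 = 27
LF_Task 8 = LS_Task 10 = 37; LS_Task 8 = 37−12 = 25
LF_Task 7 = LS_Task 10 = 37; LS_Task 7 = 37−11 = 26
LF_Task 6 = LS_Task 7 = 26; LS_Task 6 = 26−8 = 18
LF_Task 5 = min(LS_Task 9=27, LS_Task 10=37) = 27; LS_Task 5 = 27−2 = 25
LF_Task 4 = min(LS_Task 5=25, LS_Task 8=25) = 25; LS_Task 4 = 25−7 = 18
LF_Task 3 = LS_Task 9 = 27; LS_Task 3 = 27−13 = 14
LF_Task 2 = min(LS_Task 3=14, LS_Task 4=18, LS_Task 5=25) = 14; LS_Task 2 = 14−5 = 9
LF_Task 1 = min(LS_Task 3=14, LS_Task 6=18, LS_Task 8=25) = 14; LS_Task 1 = 14−14 = 0
Slack_Task 2 = LS_Task 2 − ES_Task 2 = 9 − 0 = 9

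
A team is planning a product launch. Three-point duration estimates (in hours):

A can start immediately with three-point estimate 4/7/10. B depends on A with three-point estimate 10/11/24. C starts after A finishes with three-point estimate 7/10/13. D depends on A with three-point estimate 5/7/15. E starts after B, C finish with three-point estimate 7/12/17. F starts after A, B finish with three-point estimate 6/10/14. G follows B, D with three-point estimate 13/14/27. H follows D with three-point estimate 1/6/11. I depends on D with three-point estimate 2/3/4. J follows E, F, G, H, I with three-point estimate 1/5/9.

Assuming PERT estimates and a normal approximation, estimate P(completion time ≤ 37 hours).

te_A = (4 + 4·7 + 10)/6 = 42/6 = 7; σ²_A = ((10−4)/6)² = 1.000
te_B = (10 + 4·11 + 24)/6 = 78/6 = 13; σ²_B = ((24−10)/6)² = 5.444
te_C = (7 + 4·10 + 13)/6 = 60/6 = 10; σ²_C = ((13−7)/6)² = 1.000
te_D = (5 + 4·7 + 15)/6 = 48/6 = 8; σ²_D = ((15−5)/6)² = 2.778
te_E = (7 + 4·12 + 17)/6 = 72/6 = 12; σ²_E = ((17−7)/6)² = 2.778
te_F = (6 + 4·10 + 14)/6 = 60/6 = 10; σ²_F = ((14−6)/6)² = 1.778
te_G = (13 + 4·14 + 27)/6 = 96/6 = 16; σ²_G = ((27−13)/6)² = 5.444
te_H = (1 + 4·6 + 11)/6 = 36/6 = 6; σ²_H = ((11−1)/6)² = 2.778
te_I = (2 + 4·3 + 4)/6 = 18/6 = 3; σ²_I = ((4−2)/6)² = 0.111
te_J = (1 + 4·5 + 9)/6 = 30/6 = 5; σ²_J = ((9−1)/6)² = 1.778

Forward pass:
ES_A = 0; EF_A = 7
ES_B = 7; EF_B = 7+13 = 20
ES_C = 7; EF_C = 7+10 = 17
ES_D = 7; EF_D = 7+8 = 15
ES_E = max(EF_B=20, EF_C=17) = 20; EF_E = 20+12 = 32
ES_F = max(EF_A=7, EF_B=20) = 20; EF_F = 20+10 = 30
ES_G = max(EF_B=20, EF_D=15) = 20; EF_G = 20+16 = 36
ES_H = 15; EF_H = 15+6 = 21
ES_I = 15; EF_I = 15+3 = 18
ES_J = max(EF_E=32, EF_F=30, EF_G=36, EF_H=21, EF_I=18) = 36; EF_J = 36+5 = 41
Expected project duration μ = 41 hours. Critical path: A → B → G → J.

Variance along critical path = 1.000 + 5.444 + 5.444 + 1.778 = 13.667; σ = √13.667 = 3.697 hours.
Z = (37 − 41) / 3.697 = -1.082
P(T ≤ 37) = Φ(-1.082) ≈ 0.140

0.140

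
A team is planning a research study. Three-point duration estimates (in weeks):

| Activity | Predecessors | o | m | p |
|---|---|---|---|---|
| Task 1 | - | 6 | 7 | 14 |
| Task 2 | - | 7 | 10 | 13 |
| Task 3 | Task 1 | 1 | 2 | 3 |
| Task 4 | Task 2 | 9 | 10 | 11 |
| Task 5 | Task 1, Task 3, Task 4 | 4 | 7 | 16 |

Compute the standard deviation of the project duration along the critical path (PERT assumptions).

te_Task 1 = (6 + 4·7 + 14)/6 = 48/6 = 8; σ²_Task 1 = ((14−6)/6)² = 1.778
te_Task 2 = (7 + 4·10 + 13)/6 = 60/6 = 10; σ²_Task 2 = ((13−7)/6)² = 1.000
te_Task 3 = (1 + 4·2 + 3)/6 = 12/6 = 2; σ²_Task 3 = ((3−1)/6)² = 0.111
te_Task 4 = (9 + 4·10 + 11)/6 = 60/6 = 10; σ²_Task 4 = ((11−9)/6)² = 0.111
te_Task 5 = (4 + 4·7 + 16)/6 = 48/6 = 8; σ²_Task 5 = ((16−4)/6)² = 4.000

Forward pass:
ES_Task 1 = 0; EF_Task 1 = 8
ES_Task 2 = 0; EF_Task 2 = 10
ES_Task 3 = 8; EF_Task 3 = 8+2 = 10
ES_Task 4 = 10; EF_Task 4 = 10+10 = 20
ES_Task 5 = max(EF_Task 1=8, EF_Task 3=10, EF_Task 4=20) = 20; EF_Task 5 = 20+8 = 28
Expected project duration μ = 28 weeks. Critical path: Task 2 → Task 4 → Task 5.

Variance along critical path = 1.000 + 0.111 + 4.000 = 5.111
σ = √5.111 = 2.261 weeks

2.26 weeks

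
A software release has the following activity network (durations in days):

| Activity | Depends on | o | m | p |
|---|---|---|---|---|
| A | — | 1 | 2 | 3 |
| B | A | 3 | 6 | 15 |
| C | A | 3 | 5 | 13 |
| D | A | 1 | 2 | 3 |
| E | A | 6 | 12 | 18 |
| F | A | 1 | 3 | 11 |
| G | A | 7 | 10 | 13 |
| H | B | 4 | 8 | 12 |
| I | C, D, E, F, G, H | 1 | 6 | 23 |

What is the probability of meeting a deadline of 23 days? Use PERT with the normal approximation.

te_A = (1 + 4·2 + 3)/6 = 12/6 = 2; σ²_A = ((3−1)/6)² = 0.111
te_B = (3 + 4·6 + 15)/6 = 42/6 = 7; σ²_B = ((15−3)/6)² = 4.000
te_C = (3 + 4·5 + 13)/6 = 36/6 = 6; σ²_C = ((13−3)/6)² = 2.778
te_D = (1 + 4·2 + 3)/6 = 12/6 = 2; σ²_D = ((3−1)/6)² = 0.111
te_E = (6 + 4·12 + 18)/6 = 72/6 = 12; σ²_E = ((18−6)/6)² = 4.000
te_F = (1 + 4·3 + 11)/6 = 24/6 = 4; σ²_F = ((11−1)/6)² = 2.778
te_G = (7 + 4·10 + 13)/6 = 60/6 = 10; σ²_G = ((13−7)/6)² = 1.000
te_H = (4 + 4·8 + 12)/6 = 48/6 = 8; σ²_H = ((12−4)/6)² = 1.778
te_I = (1 + 4·6 + 23)/6 = 48/6 = 8; σ²_I = ((23−1)/6)² = 13.444

Forward pass:
ES_A = 0; EF_A = 2
ES_B = 2; EF_B = 2+7 = 9
ES_C = 2; EF_C = 2+6 = 8
ES_D = 2; EF_D = 2+2 = 4
ES_E = 2; EF_E = 2+12 = 14
ES_F = 2; EF_F = 2+4 = 6
ES_G = 2; EF_G = 2+10 = 12
ES_H = 9; EF_H = 9+8 = 17
ES_I = max(EF_C=8, EF_D=4, EF_E=14, EF_F=6, EF_G=12, EF_H=17) = 17; EF_I = 17+8 = 25
Expected project duration μ = 25 days. Critical path: A → B → H → I.

Variance along critical path = 0.111 + 4.000 + 1.778 + 13.444 = 19.333; σ = √19.333 = 4.397 days.
Z = (23 − 25) / 4.397 = -0.455
P(T ≤ 23) = Φ(-0.455) ≈ 0.325

0.325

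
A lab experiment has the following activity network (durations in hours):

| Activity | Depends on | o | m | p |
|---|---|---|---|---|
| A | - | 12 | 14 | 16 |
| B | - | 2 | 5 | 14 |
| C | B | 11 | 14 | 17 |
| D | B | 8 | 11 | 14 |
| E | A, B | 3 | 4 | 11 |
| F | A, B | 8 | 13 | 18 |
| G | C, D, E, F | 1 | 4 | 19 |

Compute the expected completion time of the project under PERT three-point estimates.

te_A = (12 + 4·14 + 16)/6 = 84/6 = 14
te_B = (2 + 4·5 + 14)/6 = 36/6 = 6
te_C = (11 + 4·14 + 17)/6 = 84/6 = 14
te_D = (8 + 4·11 + 14)/6 = 66/6 = 11
te_E = (3 + 4·4 + 11)/6 = 30/6 = 5
te_F = (8 + 4·13 + 18)/6 = 78/6 = 13
te_G = (1 + 4·4 + 19)/6 = 36/6 = 6

Forward pass:
ES_A = 0; EF_A = 14
ES_B = 0; EF_B = 6
ES_C = 6; EF_C = 6+14 = 20
ES_D = 6; EF_D = 6+11 = 17
ES_E = max(EF_A=14, EF_B=6) = 14; EF_E = 14+5 = 19
ES_F = max(EF_A=14, EF_B=6) = 14; EF_F = 14+13 = 27
ES_G = max(EF_C=20, EF_D=17, EF_E=19, EF_F=27) = 27; EF_G = 27+6 = 33
Expected project duration μ = 33 hours. Critical path: A → F → G.

33 hours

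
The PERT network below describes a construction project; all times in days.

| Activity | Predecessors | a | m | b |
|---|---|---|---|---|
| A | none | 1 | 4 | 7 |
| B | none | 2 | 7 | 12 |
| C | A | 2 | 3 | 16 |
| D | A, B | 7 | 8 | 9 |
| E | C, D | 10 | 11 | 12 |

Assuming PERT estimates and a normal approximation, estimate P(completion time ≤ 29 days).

0.958

te_A = (1 + 4·4 + 7)/6 = 24/6 = 4; σ²_A = ((7−1)/6)² = 1.000
te_B = (2 + 4·7 + 12)/6 = 42/6 = 7; σ²_B = ((12−2)/6)² = 2.778
te_C = (2 + 4·3 + 16)/6 = 30/6 = 5; σ²_C = ((16−2)/6)² = 5.444
te_D = (7 + 4·8 + 9)/6 = 48/6 = 8; σ²_D = ((9−7)/6)² = 0.111
te_E = (10 + 4·11 + 12)/6 = 66/6 = 11; σ²_E = ((12−10)/6)² = 0.111

Forward pass:
ES_A = 0; EF_A = 4
ES_B = 0; EF_B = 7
ES_C = 4; EF_C = 4+5 = 9
ES_D = max(EF_A=4, EF_B=7) = 7; EF_D = 7+8 = 15
ES_E = max(EF_C=9, EF_D=15) = 15; EF_E = 15+11 = 26
Expected project duration μ = 26 days. Critical path: B → D → E.

Variance along critical path = 2.778 + 0.111 + 0.111 = 3.000; σ = √3.000 = 1.732 days.
Z = (29 − 26) / 1.732 = 1.732
P(T ≤ 29) = Φ(1.732) ≈ 0.958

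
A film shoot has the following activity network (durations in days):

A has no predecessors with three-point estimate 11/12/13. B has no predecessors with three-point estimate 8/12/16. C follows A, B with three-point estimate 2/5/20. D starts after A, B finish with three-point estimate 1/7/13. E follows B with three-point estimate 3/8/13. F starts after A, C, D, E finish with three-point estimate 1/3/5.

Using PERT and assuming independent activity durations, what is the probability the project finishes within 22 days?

te_A = (11 + 4·12 + 13)/6 = 72/6 = 12; σ²_A = ((13−11)/6)² = 0.111
te_B = (8 + 4·12 + 16)/6 = 72/6 = 12; σ²_B = ((16−8)/6)² = 1.778
te_C = (2 + 4·5 + 20)/6 = 42/6 = 7; σ²_C = ((20−2)/6)² = 9.000
te_D = (1 + 4·7 + 13)/6 = 42/6 = 7; σ²_D = ((13−1)/6)² = 4.000
te_E = (3 + 4·8 + 13)/6 = 48/6 = 8; σ²_E = ((13−3)/6)² = 2.778
te_F = (1 + 4·3 + 5)/6 = 18/6 = 3; σ²_F = ((5−1)/6)² = 0.444

Forward pass:
ES_A = 0; EF_A = 12
ES_B = 0; EF_B = 12
ES_C = max(EF_A=12, EF_B=12) = 12; EF_C = 12+7 = 19
ES_D = max(EF_A=12, EF_B=12) = 12; EF_D = 12+7 = 19
ES_E = 12; EF_E = 12+8 = 20
ES_F = max(EF_A=12, EF_C=19, EF_D=19, EF_E=20) = 20; EF_F = 20+3 = 23
Expected project duration μ = 23 days. Critical path: B → E → F.

Variance along critical path = 1.778 + 2.778 + 0.444 = 5.000; σ = √5.000 = 2.236 days.
Z = (22 − 23) / 2.236 = -0.447
P(T ≤ 22) = Φ(-0.447) ≈ 0.327

0.327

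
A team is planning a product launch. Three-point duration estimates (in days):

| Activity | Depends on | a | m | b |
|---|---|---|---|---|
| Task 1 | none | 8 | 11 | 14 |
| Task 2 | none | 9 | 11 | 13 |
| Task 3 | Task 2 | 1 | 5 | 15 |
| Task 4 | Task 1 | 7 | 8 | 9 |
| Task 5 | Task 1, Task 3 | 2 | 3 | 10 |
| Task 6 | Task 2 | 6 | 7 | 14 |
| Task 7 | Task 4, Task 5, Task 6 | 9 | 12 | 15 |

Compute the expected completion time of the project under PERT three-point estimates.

te_Task 1 = (8 + 4·11 + 14)/6 = 66/6 = 11
te_Task 2 = (9 + 4·11 + 13)/6 = 66/6 = 11
te_Task 3 = (1 + 4·5 + 15)/6 = 36/6 = 6
te_Task 4 = (7 + 4·8 + 9)/6 = 48/6 = 8
te_Task 5 = (2 + 4·3 + 10)/6 = 24/6 = 4
te_Task 6 = (6 + 4·7 + 14)/6 = 48/6 = 8
te_Task 7 = (9 + 4·12 + 15)/6 = 72/6 = 12

Forward pass:
ES_Task 1 = 0; EF_Task 1 = 11
ES_Task 2 = 0; EF_Task 2 = 11
ES_Task 3 = 11; EF_Task 3 = 11+6 = 17
ES_Task 4 = 11; EF_Task 4 = 11+8 = 19
ES_Task 5 = max(EF_Task 1=11, EF_Task 3=17) = 17; EF_Task 5 = 17+4 = 21
ES_Task 6 = 11; EF_Task 6 = 11+8 = 19
ES_Task 7 = max(EF_Task 4=19, EF_Task 5=21, EF_Task 6=19) = 21; EF_Task 7 = 21+12 = 33
Expected project duration μ = 33 days. Critical path: Task 2 → Task 3 → Task 5 → Task 7.

33 days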